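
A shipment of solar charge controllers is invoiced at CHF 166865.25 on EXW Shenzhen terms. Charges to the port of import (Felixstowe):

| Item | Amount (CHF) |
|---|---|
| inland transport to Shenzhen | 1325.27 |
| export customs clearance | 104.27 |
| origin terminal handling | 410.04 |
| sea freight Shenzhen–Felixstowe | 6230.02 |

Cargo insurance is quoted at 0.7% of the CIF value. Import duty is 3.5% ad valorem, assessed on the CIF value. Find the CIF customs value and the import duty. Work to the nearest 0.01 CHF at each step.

Let C be the CIF value. C = EXW price + pre-shipment costs + freight + 0.7% × C
C − 0.7% × C = 166865.25 + 1325.27 + 104.27 + 410.04 + 6230.02
0.993 × C = 174934.85
C = 174934.85 / 0.993 = 176168.03
Insurance premium = 0.7% × 176168.03 = 1233.18
Import duty = 176168.03 × 3.5% = 6165.88

CIF value: CHF 176168.03; import duty: CHF 6165.88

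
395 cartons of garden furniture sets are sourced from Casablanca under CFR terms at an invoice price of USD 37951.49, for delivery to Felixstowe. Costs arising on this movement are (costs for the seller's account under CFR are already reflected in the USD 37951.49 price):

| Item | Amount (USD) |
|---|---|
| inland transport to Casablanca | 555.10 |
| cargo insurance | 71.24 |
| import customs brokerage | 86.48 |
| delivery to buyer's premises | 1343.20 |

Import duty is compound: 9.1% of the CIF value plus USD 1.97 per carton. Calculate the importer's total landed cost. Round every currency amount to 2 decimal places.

CFR: the seller pays costs through ocean freight to the destination port, but not insurance.
Already in the invoice (seller's account under CFR): inland to port — exclude.
CIF value = CFR price + insurance = 37951.49 + 71.24 = 38022.73
Ad valorem component: 38022.73 × 9.1% = 3460.07
Specific component: 395 × 1.97 = 778.15
Import duty = 3460.07 + 778.15 = 4238.22
Buyer bears: insurance 71.24 + brokerage 86.48 + delivery 1343.20 + duty 4238.22 = 5739.14
Landed cost = invoice 37951.49 + 5739.14 = 43690.63

Total landed cost: USD 43690.63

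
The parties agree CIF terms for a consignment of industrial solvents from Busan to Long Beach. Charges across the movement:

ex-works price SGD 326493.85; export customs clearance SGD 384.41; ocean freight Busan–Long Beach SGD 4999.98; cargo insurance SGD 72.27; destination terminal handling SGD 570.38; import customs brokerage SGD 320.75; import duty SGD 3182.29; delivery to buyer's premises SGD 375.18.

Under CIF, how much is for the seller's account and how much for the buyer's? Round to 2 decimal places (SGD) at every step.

Seller: SGD 331950.51; buyer: SGD 4448.60

CIF: the seller pays costs through ocean freight and marine insurance to the destination port.
Seller's account: goods 326493.85 + export clearance 384.41 + freight 4999.98 + insurance 72.27 = 331950.51
Buyer's account: destination terminal 570.38 + brokerage 320.75 + duty 3182.29 + delivery 375.18 = 4448.60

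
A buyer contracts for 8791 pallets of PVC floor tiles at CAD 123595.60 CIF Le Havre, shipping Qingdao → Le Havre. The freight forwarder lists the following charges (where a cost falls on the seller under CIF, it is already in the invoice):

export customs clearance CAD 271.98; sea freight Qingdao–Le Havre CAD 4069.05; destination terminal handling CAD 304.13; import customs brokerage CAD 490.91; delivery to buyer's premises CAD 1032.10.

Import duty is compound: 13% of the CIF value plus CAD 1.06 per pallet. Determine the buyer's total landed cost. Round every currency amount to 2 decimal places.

CIF: the seller pays costs through ocean freight and marine insurance to the destination port.
Already in the invoice (seller's account under CIF): export clearance, freight — exclude.
The CIF price already equals the CIF value: 123595.60
Ad valorem component: 123595.60 × 13% = 16067.43
Specific component: 8791 × 1.06 = 9318.46
Import duty = 16067.43 + 9318.46 = 25385.89
Buyer bears: destination terminal 304.13 + brokerage 490.91 + delivery 1032.10 + duty 25385.89 = 27213.03
Landed cost = invoice 123595.60 + 27213.03 = 150808.63

Total landed cost: CAD 150808.63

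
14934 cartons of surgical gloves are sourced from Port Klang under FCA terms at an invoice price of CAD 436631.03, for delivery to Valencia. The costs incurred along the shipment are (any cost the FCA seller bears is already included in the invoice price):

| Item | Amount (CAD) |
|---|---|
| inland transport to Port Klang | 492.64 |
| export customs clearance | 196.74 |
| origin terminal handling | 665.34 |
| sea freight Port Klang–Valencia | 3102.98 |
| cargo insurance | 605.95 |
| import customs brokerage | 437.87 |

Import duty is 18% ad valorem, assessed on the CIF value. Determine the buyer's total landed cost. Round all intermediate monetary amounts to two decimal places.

Total landed cost: CAD 520824.12

FCA: the seller delivers export-cleared goods to the carrier; the buyer bears costs from that point.
Already in the invoice (seller's account under FCA): inland to port, export clearance — exclude.
CIF value = FCA price + origin terminal + freight + insurance = 436631.03 + 665.34 + 3102.98 + 605.95 = 441005.30
Import duty = 441005.30 × 18% = 79380.95
Buyer bears: origin terminal 665.34 + freight 3102.98 + insurance 605.95 + brokerage 437.87 + duty 79380.95 = 84193.09
Landed cost = invoice 436631.03 + 84193.09 = 520824.12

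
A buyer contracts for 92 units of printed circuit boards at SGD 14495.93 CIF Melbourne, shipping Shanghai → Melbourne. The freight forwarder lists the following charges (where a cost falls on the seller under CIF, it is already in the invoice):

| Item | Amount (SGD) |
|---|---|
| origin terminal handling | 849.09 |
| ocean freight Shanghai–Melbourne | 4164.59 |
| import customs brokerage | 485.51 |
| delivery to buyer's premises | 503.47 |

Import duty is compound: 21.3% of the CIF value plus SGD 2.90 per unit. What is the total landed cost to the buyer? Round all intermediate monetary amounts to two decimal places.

Total landed cost: SGD 18839.34

CIF: the seller pays costs through ocean freight and marine insurance to the destination port.
Already in the invoice (seller's account under CIF): origin terminal, freight — exclude.
The CIF price already equals the CIF value: 14495.93
Ad valorem component: 14495.93 × 21.3% = 3087.63
Specific component: 92 × 2.90 = 266.80
Import duty = 3087.63 + 266.80 = 3354.43
Buyer bears: brokerage 485.51 + delivery 503.47 + duty 3354.43 = 4343.41
Landed cost = invoice 14495.93 + 4343.41 = 18839.34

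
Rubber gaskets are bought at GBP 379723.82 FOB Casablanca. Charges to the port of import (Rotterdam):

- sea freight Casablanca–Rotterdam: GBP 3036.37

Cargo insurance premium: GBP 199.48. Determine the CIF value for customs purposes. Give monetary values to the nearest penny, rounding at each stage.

CIF value: GBP 382959.67

CIF = FOB price + freight + insurance
CIF = 379723.82 + 3036.37 + 199.48 = 382959.67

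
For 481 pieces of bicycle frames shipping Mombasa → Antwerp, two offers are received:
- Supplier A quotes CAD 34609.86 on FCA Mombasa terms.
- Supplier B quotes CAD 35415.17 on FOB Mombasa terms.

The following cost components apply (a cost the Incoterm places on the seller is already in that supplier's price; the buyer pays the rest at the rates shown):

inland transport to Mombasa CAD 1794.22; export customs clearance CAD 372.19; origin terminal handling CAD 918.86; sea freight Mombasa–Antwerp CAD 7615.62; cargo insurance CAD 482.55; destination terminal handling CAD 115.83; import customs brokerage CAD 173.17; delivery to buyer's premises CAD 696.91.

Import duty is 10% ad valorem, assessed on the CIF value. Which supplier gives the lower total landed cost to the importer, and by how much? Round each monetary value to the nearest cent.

Supplier A (FCA):
CIF value = FCA price + origin terminal + freight + insurance = 34609.86 + 918.86 + 7615.62 + 482.55 = 43626.89
Import duty = 43626.89 × 10% = 4362.69
Buyer bears (A): 918.86 + 7615.62 + 482.55 + 115.83 + 173.17 + 696.91 = 10002.94
Landed cost (A) = invoice 34609.86 + 10002.94 + duty 4362.69 = 48975.49
Supplier B (FOB):
CIF value = FOB price + freight + insurance = 35415.17 + 7615.62 + 482.55 = 43513.34
Import duty = 43513.34 × 10% = 4351.33
Buyer bears (B): 7615.62 + 482.55 + 115.83 + 173.17 + 696.91 = 9084.08
Landed cost (B) = invoice 35415.17 + 9084.08 + duty 4351.33 = 48850.58
Difference = |48975.49 − 48850.58| = 124.91

Supplier B is cheaper by CAD 124.91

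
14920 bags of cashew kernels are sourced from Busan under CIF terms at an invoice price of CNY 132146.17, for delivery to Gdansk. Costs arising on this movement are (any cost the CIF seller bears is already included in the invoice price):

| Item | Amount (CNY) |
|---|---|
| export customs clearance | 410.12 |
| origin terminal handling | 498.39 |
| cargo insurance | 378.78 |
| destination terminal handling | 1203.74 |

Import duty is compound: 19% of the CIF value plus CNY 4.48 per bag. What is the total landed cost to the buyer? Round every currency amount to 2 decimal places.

Total landed cost: CNY 225299.28

CIF: the seller pays costs through ocean freight and marine insurance to the destination port.
Already in the invoice (seller's account under CIF): export clearance, origin terminal, insurance — exclude.
The CIF price already equals the CIF value: 132146.17
Ad valorem component: 132146.17 × 19% = 25107.77
Specific component: 14920 × 4.48 = 66841.60
Import duty = 25107.77 + 66841.60 = 91949.37
Buyer bears: destination terminal 1203.74 + duty 91949.37 = 93153.11
Landed cost = invoice 132146.17 + 93153.11 = 225299.28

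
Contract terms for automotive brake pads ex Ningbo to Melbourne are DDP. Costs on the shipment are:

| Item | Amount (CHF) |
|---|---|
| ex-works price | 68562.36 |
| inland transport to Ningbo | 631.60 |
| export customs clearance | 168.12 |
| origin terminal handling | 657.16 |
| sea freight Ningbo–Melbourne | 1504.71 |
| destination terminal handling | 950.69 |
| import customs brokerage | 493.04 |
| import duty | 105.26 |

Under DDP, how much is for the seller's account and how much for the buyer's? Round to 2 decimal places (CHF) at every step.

Seller: CHF 73072.94; buyer: CHF 0.00

DDP: the seller bears all costs including import duty.
Seller's account: goods 68562.36 + inland to port 631.60 + export clearance 168.12 + origin terminal 657.16 + freight 1504.71 + destination terminal 950.69 + brokerage 493.04 + duty 105.26 = 73072.94
Buyer's account: 0.00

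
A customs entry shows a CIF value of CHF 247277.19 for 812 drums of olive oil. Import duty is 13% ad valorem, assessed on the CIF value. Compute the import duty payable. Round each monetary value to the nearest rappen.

Import duty = 247277.19 × 13% = 32146.03

Import duty: CHF 32146.03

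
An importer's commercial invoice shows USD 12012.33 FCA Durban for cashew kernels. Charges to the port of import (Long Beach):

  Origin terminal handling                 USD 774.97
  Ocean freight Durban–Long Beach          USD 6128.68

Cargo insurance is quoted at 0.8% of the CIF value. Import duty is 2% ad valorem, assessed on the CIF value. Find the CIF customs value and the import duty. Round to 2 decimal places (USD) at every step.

Let C be the CIF value. C = FCA price + pre-shipment costs + freight + 0.8% × C
C − 0.8% × C = 12012.33 + 774.97 + 6128.68
0.992 × C = 18915.98
C = 18915.98 / 0.992 = 19068.53
Insurance premium = 0.8% × 19068.53 = 152.55
Import duty = 19068.53 × 2% = 381.37

CIF value: USD 19068.53; import duty: USD 381.37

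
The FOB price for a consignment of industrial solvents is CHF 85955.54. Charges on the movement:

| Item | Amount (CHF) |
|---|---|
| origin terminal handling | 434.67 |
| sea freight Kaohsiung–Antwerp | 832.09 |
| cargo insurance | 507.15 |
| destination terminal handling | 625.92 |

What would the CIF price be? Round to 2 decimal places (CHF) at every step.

CIF price: CHF 87294.78

Not relevant to the conversion: origin terminal — on the seller under both FOB and CIF; already in the FOB price and stays in the CIF price. destination terminal — on the buyer under both terms; not part of either seller's price.
From FOB to CIF, the seller additionally bears: freight, insurance.
CIF price = 85955.54 + 832.09 + 507.15 = 87294.78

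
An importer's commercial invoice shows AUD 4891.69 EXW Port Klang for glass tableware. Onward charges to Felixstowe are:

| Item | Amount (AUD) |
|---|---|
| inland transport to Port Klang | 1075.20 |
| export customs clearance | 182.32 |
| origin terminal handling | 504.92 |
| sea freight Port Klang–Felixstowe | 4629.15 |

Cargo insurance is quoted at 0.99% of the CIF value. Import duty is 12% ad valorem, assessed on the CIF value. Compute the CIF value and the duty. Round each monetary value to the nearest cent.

CIF value: AUD 11396.10; import duty: AUD 1367.53

Let C be the CIF value. C = EXW price + pre-shipment costs + freight + 0.99% × C
C − 0.99% × C = 4891.69 + 1075.20 + 182.32 + 504.92 + 4629.15
0.9901 × C = 11283.28
C = 11283.28 / 0.9901 = 11396.10
Insurance premium = 0.99% × 11396.10 = 112.82
Import duty = 11396.10 × 12% = 1367.53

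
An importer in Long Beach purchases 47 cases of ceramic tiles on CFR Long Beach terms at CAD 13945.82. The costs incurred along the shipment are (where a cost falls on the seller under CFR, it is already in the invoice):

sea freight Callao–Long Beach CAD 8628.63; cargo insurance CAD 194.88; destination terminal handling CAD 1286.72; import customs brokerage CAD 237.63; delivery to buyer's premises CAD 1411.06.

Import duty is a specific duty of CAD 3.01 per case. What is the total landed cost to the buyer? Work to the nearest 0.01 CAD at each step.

Total landed cost: CAD 17217.58

CFR: the seller pays costs through ocean freight to the destination port, but not insurance.
Already in the invoice (seller's account under CFR): freight — exclude.
CIF value = CFR price + insurance = 13945.82 + 194.88 = 14140.70
Import duty = 47 × 3.01 = 141.47
Buyer bears: insurance 194.88 + destination terminal 1286.72 + brokerage 237.63 + delivery 1411.06 + duty 141.47 = 3271.76
Landed cost = invoice 13945.82 + 3271.76 = 17217.58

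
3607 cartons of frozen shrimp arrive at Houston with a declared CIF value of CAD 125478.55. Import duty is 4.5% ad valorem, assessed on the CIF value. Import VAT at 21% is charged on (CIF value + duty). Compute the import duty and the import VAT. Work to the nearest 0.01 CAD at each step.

Import duty = 125478.55 × 4.5% = 5646.53
VAT base = CIF + duty = 125478.55 + 5646.53 = 131125.08
Import VAT = 131125.08 × 21% = 27536.27

Import duty: CAD 5646.53; import VAT: CAD 27536.27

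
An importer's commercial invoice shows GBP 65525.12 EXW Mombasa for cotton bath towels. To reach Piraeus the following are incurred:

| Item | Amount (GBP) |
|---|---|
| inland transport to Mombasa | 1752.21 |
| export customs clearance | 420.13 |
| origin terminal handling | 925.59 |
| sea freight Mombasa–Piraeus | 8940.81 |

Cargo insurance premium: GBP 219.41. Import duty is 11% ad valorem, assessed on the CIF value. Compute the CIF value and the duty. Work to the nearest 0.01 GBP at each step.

CIF value: GBP 77783.27; import duty: GBP 8556.16

CIF = EXW price + pre-shipment costs + freight + insurance
CIF = 65525.12 + 1752.21 + 420.13 + 925.59 + 8940.81 + 219.41 = 77783.27
Import duty = 77783.27 × 11% = 8556.16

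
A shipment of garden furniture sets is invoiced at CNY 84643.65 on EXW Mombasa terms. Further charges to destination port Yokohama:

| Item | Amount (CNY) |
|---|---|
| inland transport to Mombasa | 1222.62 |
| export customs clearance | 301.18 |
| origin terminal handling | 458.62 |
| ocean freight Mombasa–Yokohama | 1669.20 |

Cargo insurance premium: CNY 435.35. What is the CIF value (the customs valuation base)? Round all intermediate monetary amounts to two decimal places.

CIF = EXW price + pre-shipment costs + freight + insurance
CIF = 84643.65 + 1222.62 + 301.18 + 458.62 + 1669.20 + 435.35 = 88730.62

CIF value: CNY 88730.62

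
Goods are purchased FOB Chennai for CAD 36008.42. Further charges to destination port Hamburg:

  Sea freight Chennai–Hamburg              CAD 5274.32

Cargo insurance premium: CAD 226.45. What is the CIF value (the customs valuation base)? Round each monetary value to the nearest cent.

CIF value: CAD 41509.19

CIF = FOB price + freight + insurance
CIF = 36008.42 + 5274.32 + 226.45 = 41509.19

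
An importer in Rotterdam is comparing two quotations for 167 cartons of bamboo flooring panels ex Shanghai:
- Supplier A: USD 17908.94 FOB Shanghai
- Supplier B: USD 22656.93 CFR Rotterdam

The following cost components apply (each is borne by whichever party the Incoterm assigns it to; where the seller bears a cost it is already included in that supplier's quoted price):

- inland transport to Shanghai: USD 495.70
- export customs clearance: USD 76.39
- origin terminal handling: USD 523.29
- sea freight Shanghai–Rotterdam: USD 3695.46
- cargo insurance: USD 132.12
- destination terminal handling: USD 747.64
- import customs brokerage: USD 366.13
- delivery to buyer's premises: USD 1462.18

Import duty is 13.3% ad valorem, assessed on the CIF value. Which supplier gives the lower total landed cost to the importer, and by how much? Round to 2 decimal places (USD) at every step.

Supplier A (FOB):
CIF value = FOB price + freight + insurance = 17908.94 + 3695.46 + 132.12 = 21736.52
Import duty = 21736.52 × 13.3% = 2890.96
Buyer bears (A): 3695.46 + 132.12 + 747.64 + 366.13 + 1462.18 = 6403.53
Landed cost (A) = invoice 17908.94 + 6403.53 + duty 2890.96 = 27203.43
Supplier B (CFR):
CIF value = CFR price + insurance = 22656.93 + 132.12 = 22789.05
Import duty = 22789.05 × 13.3% = 3030.94
Buyer bears (B): 132.12 + 747.64 + 366.13 + 1462.18 = 2708.07
Landed cost (B) = invoice 22656.93 + 2708.07 + duty 3030.94 = 28395.94
Difference = |27203.43 − 28395.94| = 1192.51

Supplier A is cheaper by USD 1192.51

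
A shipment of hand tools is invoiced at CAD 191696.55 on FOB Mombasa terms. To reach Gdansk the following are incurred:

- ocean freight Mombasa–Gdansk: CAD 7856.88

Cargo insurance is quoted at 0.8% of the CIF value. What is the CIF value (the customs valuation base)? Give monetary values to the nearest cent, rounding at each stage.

Let C be the CIF value. C = FOB price + freight + 0.8% × C
C − 0.8% × C = 191696.55 + 7856.88
0.992 × C = 199553.43
C = 199553.43 / 0.992 = 201162.73
Insurance premium = 0.8% × 201162.73 = 1609.30

CIF value: CAD 201162.73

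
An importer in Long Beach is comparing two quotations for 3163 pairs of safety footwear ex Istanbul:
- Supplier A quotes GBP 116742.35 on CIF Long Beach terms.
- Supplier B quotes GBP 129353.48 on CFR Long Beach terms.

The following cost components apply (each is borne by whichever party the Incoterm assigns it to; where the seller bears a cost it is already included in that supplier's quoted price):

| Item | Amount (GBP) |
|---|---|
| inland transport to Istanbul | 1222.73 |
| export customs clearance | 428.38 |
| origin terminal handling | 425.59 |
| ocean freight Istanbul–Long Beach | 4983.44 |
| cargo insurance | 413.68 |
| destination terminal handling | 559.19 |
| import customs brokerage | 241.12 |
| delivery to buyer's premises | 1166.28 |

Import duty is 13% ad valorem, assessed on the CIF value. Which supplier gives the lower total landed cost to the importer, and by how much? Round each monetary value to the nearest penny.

Supplier A is cheaper by GBP 14718.03

Supplier A (CIF):
The CIF price already equals the CIF value: 116742.35
Import duty = 116742.35 × 13% = 15176.51
Buyer bears (A): 559.19 + 241.12 + 1166.28 = 1966.59
Landed cost (A) = invoice 116742.35 + 1966.59 + duty 15176.51 = 133885.45
Supplier B (CFR):
CIF value = CFR price + insurance = 129353.48 + 413.68 = 129767.16
Import duty = 129767.16 × 13% = 16869.73
Buyer bears (B): 413.68 + 559.19 + 241.12 + 1166.28 = 2380.27
Landed cost (B) = invoice 129353.48 + 2380.27 + duty 16869.73 = 148603.48
Difference = |133885.45 − 148603.48| = 14718.03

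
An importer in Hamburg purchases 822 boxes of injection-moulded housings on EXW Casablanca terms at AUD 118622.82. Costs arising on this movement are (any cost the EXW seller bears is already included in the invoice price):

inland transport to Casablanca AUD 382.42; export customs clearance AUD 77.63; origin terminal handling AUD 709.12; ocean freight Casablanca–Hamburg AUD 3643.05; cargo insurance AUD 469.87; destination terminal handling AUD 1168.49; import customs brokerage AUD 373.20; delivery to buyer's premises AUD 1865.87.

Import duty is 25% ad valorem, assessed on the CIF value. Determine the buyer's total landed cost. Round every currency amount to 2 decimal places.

EXW: the seller makes goods available at their premises; the buyer bears all onward costs.
CIF value = EXW price + inland to port + export clearance + origin terminal + freight + insurance = 118622.82 + 382.42 + 77.63 + 709.12 + 3643.05 + 469.87 = 123904.91
Import duty = 123904.91 × 25% = 30976.23
Buyer bears: inland to port 382.42 + export clearance 77.63 + origin terminal 709.12 + freight 3643.05 + insurance 469.87 + destination terminal 1168.49 + brokerage 373.20 + delivery 1865.87 + duty 30976.23 = 39665.88
Landed cost = invoice 118622.82 + 39665.88 = 158288.70

Total landed cost: AUD 158288.70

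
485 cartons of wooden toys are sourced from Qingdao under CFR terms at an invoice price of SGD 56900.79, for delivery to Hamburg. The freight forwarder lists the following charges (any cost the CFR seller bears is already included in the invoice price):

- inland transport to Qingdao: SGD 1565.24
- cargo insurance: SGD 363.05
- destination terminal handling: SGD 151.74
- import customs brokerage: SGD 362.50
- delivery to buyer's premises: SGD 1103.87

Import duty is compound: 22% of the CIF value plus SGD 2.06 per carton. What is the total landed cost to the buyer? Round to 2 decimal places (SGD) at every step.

CFR: the seller pays costs through ocean freight to the destination port, but not insurance.
Already in the invoice (seller's account under CFR): inland to port — exclude.
CIF value = CFR price + insurance = 56900.79 + 363.05 = 57263.84
Ad valorem component: 57263.84 × 22% = 12598.04
Specific component: 485 × 2.06 = 999.10
Import duty = 12598.04 + 999.10 = 13597.14
Buyer bears: insurance 363.05 + destination terminal 151.74 + brokerage 362.50 + delivery 1103.87 + duty 13597.14 = 15578.30
Landed cost = invoice 56900.79 + 15578.30 = 72479.09

Total landed cost: SGD 72479.09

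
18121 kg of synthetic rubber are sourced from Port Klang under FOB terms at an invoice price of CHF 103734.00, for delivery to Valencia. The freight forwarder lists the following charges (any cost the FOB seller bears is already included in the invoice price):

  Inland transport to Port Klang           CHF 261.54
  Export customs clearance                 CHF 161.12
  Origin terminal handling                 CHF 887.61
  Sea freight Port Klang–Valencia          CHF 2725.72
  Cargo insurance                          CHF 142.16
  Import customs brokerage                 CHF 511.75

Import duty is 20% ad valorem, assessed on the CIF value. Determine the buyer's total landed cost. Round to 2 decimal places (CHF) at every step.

Total landed cost: CHF 128434.01

FOB: the seller bears costs until goods are on board at the origin port; the buyer bears freight, insurance and all costs thereafter.
Already in the invoice (seller's account under FOB): inland to port, export clearance, origin terminal — exclude.
CIF value = FOB price + freight + insurance = 103734.00 + 2725.72 + 142.16 = 106601.88
Import duty = 106601.88 × 20% = 21320.38
Buyer bears: freight 2725.72 + insurance 142.16 + brokerage 511.75 + duty 21320.38 = 24700.01
Landed cost = invoice 103734.00 + 24700.01 = 128434.01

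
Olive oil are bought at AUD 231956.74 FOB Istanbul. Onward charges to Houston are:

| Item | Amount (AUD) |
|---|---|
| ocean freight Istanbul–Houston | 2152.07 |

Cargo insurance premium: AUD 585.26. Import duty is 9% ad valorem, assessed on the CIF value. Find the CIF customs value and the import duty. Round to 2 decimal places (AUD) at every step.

CIF = FOB price + freight + insurance
CIF = 231956.74 + 2152.07 + 585.26 = 234694.07
Import duty = 234694.07 × 9% = 21122.47

CIF value: AUD 234694.07; import duty: AUD 21122.47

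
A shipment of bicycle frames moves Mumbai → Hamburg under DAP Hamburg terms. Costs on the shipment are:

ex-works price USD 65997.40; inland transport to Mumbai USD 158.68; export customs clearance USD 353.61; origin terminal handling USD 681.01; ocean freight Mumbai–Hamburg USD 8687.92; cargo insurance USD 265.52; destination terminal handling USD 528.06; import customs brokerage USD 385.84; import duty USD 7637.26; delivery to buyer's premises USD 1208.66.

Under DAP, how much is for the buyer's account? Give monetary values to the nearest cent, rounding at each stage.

Buyer's account: USD 8023.10

DAP: the seller bears all costs to the named destination except import duty and clearance.
Seller's account: goods 65997.40 + inland to port 158.68 + export clearance 353.61 + origin terminal 681.01 + freight 8687.92 + insurance 265.52 + destination terminal 528.06 + delivery 1208.66 = 77880.86
Buyer's account: brokerage 385.84 + duty 7637.26 = 8023.10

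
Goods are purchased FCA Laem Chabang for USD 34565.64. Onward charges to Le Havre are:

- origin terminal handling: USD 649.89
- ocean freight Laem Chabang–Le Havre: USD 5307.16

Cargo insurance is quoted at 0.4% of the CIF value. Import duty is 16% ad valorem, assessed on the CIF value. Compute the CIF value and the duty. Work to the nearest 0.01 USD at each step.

CIF value: USD 40685.43; import duty: USD 6509.67

Let C be the CIF value. C = FCA price + pre-shipment costs + freight + 0.4% × C
C − 0.4% × C = 34565.64 + 649.89 + 5307.16
0.996 × C = 40522.69
C = 40522.69 / 0.996 = 40685.43
Insurance premium = 0.4% × 40685.43 = 162.74
Import duty = 40685.43 × 16% = 6509.67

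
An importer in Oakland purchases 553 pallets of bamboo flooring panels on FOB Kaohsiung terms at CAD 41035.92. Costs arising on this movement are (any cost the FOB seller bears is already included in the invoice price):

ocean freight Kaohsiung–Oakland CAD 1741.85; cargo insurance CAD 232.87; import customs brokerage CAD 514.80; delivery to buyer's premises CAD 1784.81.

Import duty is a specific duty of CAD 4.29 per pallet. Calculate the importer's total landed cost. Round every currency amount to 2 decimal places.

FOB: the seller bears costs until goods are on board at the origin port; the buyer bears freight, insurance and all costs thereafter.
CIF value = FOB price + freight + insurance = 41035.92 + 1741.85 + 232.87 = 43010.64
Import duty = 553 × 4.29 = 2372.37
Buyer bears: freight 1741.85 + insurance 232.87 + brokerage 514.80 + delivery 1784.81 + duty 2372.37 = 6646.70
Landed cost = invoice 41035.92 + 6646.70 = 47682.62

Total landed cost: CAD 47682.62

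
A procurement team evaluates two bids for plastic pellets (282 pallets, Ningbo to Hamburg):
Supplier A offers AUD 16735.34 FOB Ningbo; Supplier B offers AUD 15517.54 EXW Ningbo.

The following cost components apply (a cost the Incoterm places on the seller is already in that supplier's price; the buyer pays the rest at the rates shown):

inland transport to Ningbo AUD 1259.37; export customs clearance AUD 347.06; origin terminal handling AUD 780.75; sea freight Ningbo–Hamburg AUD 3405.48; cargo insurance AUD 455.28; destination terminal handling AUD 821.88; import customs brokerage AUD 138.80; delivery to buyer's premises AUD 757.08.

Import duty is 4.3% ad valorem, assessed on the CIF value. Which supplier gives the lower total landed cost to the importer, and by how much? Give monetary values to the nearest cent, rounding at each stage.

Supplier A (FOB):
CIF value = FOB price + freight + insurance = 16735.34 + 3405.48 + 455.28 = 20596.10
Import duty = 20596.10 × 4.3% = 885.63
Buyer bears (A): 3405.48 + 455.28 + 821.88 + 138.80 + 757.08 = 5578.52
Landed cost (A) = invoice 16735.34 + 5578.52 + duty 885.63 = 23199.49
Supplier B (EXW):
CIF value = EXW price + inland to port + export clearance + origin terminal + freight + insurance = 15517.54 + 1259.37 + 347.06 + 780.75 + 3405.48 + 455.28 = 21765.48
Import duty = 21765.48 × 4.3% = 935.92
Buyer bears (B): 1259.37 + 347.06 + 780.75 + 3405.48 + 455.28 + 821.88 + 138.80 + 757.08 = 7965.70
Landed cost (B) = invoice 15517.54 + 7965.70 + duty 935.92 = 24419.16
Difference = |23199.49 − 24419.16| = 1219.67

Supplier A is cheaper by AUD 1219.67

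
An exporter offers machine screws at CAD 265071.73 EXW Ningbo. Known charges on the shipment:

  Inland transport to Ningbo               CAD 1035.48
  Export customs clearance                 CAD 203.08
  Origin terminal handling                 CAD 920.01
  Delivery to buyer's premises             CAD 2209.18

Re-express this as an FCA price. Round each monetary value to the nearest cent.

FCA price: CAD 266310.29

Not relevant to the conversion: origin terminal, delivery — on the buyer under both terms; not part of either seller's price.
From EXW to FCA, the seller additionally bears: inland to port, export clearance.
FCA price = 265071.73 + 1035.48 + 203.08 = 266310.29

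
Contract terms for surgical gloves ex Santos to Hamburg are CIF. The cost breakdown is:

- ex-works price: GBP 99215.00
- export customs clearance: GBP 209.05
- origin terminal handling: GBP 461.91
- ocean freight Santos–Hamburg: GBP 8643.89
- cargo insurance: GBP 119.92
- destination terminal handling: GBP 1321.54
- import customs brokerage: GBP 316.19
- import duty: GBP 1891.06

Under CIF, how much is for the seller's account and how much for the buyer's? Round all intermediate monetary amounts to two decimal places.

CIF: the seller pays costs through ocean freight and marine insurance to the destination port.
Seller's account: goods 99215.00 + export clearance 209.05 + origin terminal 461.91 + freight 8643.89 + insurance 119.92 = 108649.77
Buyer's account: destination terminal 1321.54 + brokerage 316.19 + duty 1891.06 = 3528.79

Seller: GBP 108649.77; buyer: GBP 3528.79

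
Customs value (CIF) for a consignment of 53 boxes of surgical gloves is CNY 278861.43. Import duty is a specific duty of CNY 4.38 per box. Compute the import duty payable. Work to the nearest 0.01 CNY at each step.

Import duty = 53 × 4.38 = 232.14

Import duty: CNY 232.14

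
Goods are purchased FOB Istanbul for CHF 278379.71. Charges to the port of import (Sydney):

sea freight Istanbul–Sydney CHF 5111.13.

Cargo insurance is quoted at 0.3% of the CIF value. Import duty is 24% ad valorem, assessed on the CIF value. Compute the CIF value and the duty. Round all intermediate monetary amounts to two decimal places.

Let C be the CIF value. C = FOB price + freight + 0.3% × C
C − 0.3% × C = 278379.71 + 5111.13
0.997 × C = 283490.84
C = 283490.84 / 0.997 = 284343.87
Insurance premium = 0.3% × 284343.87 = 853.03
Import duty = 284343.87 × 24% = 68242.53

CIF value: CHF 284343.87; import duty: CHF 68242.53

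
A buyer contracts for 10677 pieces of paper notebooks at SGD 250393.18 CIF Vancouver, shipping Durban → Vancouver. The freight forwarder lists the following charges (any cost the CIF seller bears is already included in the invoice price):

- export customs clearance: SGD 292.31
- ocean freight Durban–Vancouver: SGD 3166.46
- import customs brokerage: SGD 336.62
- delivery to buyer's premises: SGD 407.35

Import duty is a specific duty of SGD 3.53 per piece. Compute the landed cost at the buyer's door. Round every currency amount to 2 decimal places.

Total landed cost: SGD 288826.96

CIF: the seller pays costs through ocean freight and marine insurance to the destination port.
Already in the invoice (seller's account under CIF): export clearance, freight — exclude.
The CIF price already equals the CIF value: 250393.18
Import duty = 10677 × 3.53 = 37689.81
Buyer bears: brokerage 336.62 + delivery 407.35 + duty 37689.81 = 38433.78
Landed cost = invoice 250393.18 + 38433.78 = 288826.96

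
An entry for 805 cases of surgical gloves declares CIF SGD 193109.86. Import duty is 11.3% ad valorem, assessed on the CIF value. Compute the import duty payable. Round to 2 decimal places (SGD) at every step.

Import duty = 193109.86 × 11.3% = 21821.41

Import duty: SGD 21821.41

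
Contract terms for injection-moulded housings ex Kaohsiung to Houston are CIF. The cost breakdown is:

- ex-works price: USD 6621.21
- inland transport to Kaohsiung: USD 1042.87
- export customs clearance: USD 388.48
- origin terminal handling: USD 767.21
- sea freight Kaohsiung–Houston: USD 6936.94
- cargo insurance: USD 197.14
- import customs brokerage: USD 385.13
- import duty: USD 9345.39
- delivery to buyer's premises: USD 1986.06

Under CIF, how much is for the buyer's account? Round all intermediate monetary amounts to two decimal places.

Buyer's account: USD 11716.58

CIF: the seller pays costs through ocean freight and marine insurance to the destination port.
Seller's account: goods 6621.21 + inland to port 1042.87 + export clearance 388.48 + origin terminal 767.21 + freight 6936.94 + insurance 197.14 = 15953.85
Buyer's account: brokerage 385.13 + duty 9345.39 + delivery 1986.06 = 11716.58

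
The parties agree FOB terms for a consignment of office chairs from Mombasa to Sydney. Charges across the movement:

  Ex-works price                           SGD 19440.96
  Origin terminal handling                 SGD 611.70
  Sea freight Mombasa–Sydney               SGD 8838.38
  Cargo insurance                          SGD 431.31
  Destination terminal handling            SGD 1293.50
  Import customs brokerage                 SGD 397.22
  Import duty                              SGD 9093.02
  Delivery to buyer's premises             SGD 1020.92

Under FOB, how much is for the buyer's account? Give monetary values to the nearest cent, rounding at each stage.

Buyer's account: SGD 21074.35

FOB: the seller bears costs until goods are on board at the origin port; the buyer bears freight, insurance and all costs thereafter.
Seller's account: goods 19440.96 + origin terminal 611.70 = 20052.66
Buyer's account: freight 8838.38 + insurance 431.31 + destination terminal 1293.50 + brokerage 397.22 + duty 9093.02 + delivery 1020.92 = 21074.35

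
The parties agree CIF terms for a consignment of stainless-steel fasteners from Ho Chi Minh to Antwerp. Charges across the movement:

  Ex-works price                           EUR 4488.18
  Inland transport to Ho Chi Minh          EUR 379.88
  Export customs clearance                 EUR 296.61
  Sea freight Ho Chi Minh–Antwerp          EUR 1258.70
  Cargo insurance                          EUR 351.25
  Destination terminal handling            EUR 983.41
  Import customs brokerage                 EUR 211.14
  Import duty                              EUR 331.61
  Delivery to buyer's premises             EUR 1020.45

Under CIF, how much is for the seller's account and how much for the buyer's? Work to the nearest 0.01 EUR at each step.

CIF: the seller pays costs through ocean freight and marine insurance to the destination port.
Seller's account: goods 4488.18 + inland to port 379.88 + export clearance 296.61 + freight 1258.70 + insurance 351.25 = 6774.62
Buyer's account: destination terminal 983.41 + brokerage 211.14 + duty 331.61 + delivery 1020.45 = 2546.61

Seller: EUR 6774.62; buyer: EUR 2546.61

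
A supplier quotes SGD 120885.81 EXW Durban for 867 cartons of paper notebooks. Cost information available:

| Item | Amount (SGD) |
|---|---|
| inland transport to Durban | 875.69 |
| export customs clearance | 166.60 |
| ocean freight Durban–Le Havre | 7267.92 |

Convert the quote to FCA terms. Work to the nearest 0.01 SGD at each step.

FCA price: SGD 121928.10

Not relevant to the conversion: freight — on the buyer under both terms; not part of either seller's price.
From EXW to FCA, the seller additionally bears: inland to port, export clearance.
FCA price = 120885.81 + 875.69 + 166.60 = 121928.10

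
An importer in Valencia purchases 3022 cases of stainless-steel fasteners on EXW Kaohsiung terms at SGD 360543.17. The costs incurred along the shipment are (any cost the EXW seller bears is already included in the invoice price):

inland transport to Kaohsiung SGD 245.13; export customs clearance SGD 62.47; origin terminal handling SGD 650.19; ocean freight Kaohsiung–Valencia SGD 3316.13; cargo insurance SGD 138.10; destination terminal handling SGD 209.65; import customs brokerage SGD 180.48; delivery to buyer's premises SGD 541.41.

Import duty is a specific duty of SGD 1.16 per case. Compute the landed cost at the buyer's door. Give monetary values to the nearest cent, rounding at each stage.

EXW: the seller makes goods available at their premises; the buyer bears all onward costs.
CIF value = EXW price + inland to port + export clearance + origin terminal + freight + insurance = 360543.17 + 245.13 + 62.47 + 650.19 + 3316.13 + 138.10 = 364955.19
Import duty = 3022 × 1.16 = 3505.52
Buyer bears: inland to port 245.13 + export clearance 62.47 + origin terminal 650.19 + freight 3316.13 + insurance 138.10 + destination terminal 209.65 + brokerage 180.48 + delivery 541.41 + duty 3505.52 = 8849.08
Landed cost = invoice 360543.17 + 8849.08 = 369392.25

Total landed cost: SGD 369392.25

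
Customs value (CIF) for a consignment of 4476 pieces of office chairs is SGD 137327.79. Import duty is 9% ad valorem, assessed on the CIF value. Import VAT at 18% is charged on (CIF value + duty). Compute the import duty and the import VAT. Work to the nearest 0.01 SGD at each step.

Import duty: SGD 12359.50; import VAT: SGD 26943.71

Import duty = 137327.79 × 9% = 12359.50
VAT base = CIF + duty = 137327.79 + 12359.50 = 149687.29
Import VAT = 149687.29 × 18% = 26943.71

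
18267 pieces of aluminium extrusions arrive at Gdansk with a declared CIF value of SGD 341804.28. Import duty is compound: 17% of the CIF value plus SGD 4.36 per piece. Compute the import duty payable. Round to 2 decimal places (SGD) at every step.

Import duty: SGD 137750.85

Ad valorem component: 341804.28 × 17% = 58106.73
Specific component: 18267 × 4.36 = 79644.12
Import duty = 58106.73 + 79644.12 = 137750.85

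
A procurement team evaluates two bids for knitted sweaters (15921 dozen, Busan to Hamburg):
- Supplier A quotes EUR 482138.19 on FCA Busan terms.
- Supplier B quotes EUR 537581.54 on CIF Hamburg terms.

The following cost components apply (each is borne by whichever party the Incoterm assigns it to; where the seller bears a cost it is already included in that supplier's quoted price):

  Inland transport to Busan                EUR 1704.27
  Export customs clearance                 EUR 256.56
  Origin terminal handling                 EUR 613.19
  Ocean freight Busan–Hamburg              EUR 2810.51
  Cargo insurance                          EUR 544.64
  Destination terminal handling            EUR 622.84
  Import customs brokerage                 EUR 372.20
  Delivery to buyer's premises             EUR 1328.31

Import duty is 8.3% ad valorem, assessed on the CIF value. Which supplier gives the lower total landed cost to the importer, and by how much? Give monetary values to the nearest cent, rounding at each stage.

Supplier A (FCA):
CIF value = FCA price + origin terminal + freight + insurance = 482138.19 + 613.19 + 2810.51 + 544.64 = 486106.53
Import duty = 486106.53 × 8.3% = 40346.84
Buyer bears (A): 613.19 + 2810.51 + 544.64 + 622.84 + 372.20 + 1328.31 = 6291.69
Landed cost (A) = invoice 482138.19 + 6291.69 + duty 40346.84 = 528776.72
Supplier B (CIF):
The CIF price already equals the CIF value: 537581.54
Import duty = 537581.54 × 8.3% = 44619.27
Buyer bears (B): 622.84 + 372.20 + 1328.31 = 2323.35
Landed cost (B) = invoice 537581.54 + 2323.35 + duty 44619.27 = 584524.16
Difference = |528776.72 − 584524.16| = 55747.44

Supplier A is cheaper by EUR 55747.44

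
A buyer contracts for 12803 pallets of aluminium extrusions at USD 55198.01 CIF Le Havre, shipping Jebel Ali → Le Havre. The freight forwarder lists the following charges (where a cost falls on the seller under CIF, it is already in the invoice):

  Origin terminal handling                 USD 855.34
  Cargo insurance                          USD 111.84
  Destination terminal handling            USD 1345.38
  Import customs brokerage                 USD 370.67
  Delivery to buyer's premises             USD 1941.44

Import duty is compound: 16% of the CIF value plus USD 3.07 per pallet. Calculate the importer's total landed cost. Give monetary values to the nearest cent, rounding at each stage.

CIF: the seller pays costs through ocean freight and marine insurance to the destination port.
Already in the invoice (seller's account under CIF): origin terminal, insurance — exclude.
The CIF price already equals the CIF value: 55198.01
Ad valorem component: 55198.01 × 16% = 8831.68
Specific component: 12803 × 3.07 = 39305.21
Import duty = 8831.68 + 39305.21 = 48136.89
Buyer bears: destination terminal 1345.38 + brokerage 370.67 + delivery 1941.44 + duty 48136.89 = 51794.38
Landed cost = invoice 55198.01 + 51794.38 = 106992.39

Total landed cost: USD 106992.39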